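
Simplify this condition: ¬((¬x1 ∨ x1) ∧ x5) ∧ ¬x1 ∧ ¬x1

¬((¬x1 ∨ x1) ∧ x5) ∧ ¬x1 ∧ ¬x1
= ¬x5 ∧ ¬x1 ∧ ¬x1   — complement / identity
= ¬x5 ∧ ¬x1   — idempotence

¬x5 ∧ ¬x1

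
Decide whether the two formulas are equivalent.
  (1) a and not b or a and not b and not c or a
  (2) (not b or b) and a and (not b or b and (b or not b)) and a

Yes

E1: a and not b or a and not b and not c or a
    = a and not b or a   [absorption]
    = a   [absorption]
E2: (not b or b) and a and (not b or b and (b or not b)) and a
    = (not b or b) and a and (not b or b) and a   [complement / identity]
    = (not b or b) and a   [idempotence]
    = a   [complement / identity]
Both reduce to a, so they are equivalent.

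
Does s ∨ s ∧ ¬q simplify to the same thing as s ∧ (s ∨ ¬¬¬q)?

Yes

E1: s ∨ s ∧ ¬q
    = s
E2: s ∧ (s ∨ ¬¬¬q)
    = s ∧ (s ∨ ¬q)
    = s
Both reduce to s, so they are equivalent.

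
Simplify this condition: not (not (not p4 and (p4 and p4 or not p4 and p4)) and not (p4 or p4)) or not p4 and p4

not (not (not p4 and (p4 and p4 or not p4 and p4)) and not (p4 or p4)) or not p4 and p4
= not p4 and (p4 and p4 or not p4 and p4) or p4 or p4 or not p4 and p4
= not p4 and p4 or p4 or p4 or not p4 and p4
= not p4 and p4 or p4 or p4
= not p4 and p4 or p4
= p4

p4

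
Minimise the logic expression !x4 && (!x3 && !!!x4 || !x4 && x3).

!x4 && (!x3 && !!!x4 || !x4 && x3)
= !x4 && (!x3 && !x4 || !x4 && x3)   — double negation
= !x4 && !x4   — distribution
= !x4   — idempotence

!x4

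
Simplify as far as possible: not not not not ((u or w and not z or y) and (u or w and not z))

not not not not ((u or w and not z or y) and (u or w and not z))
= not not not not (u or w and not z)   (absorption)
= not not (u or w and not z)   (double negation)
= u or w and not z   (double negation)

u or w and not z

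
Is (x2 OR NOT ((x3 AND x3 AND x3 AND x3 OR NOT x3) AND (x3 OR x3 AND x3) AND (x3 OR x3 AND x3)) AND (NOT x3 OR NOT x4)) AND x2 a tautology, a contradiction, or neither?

neither

(x2 OR NOT ((x3 AND x3 AND x3 AND x3 OR NOT x3) AND (x3 OR x3 AND x3) AND (x3 OR x3 AND x3)) AND (NOT x3 OR NOT x4)) AND x2
= (x2 OR NOT ((x3 AND x3 OR NOT x3) AND (x3 OR x3 AND x3) AND (x3 OR x3 AND x3)) AND (NOT x3 OR NOT x4)) AND x2   (idempotence)
= (x2 OR NOT ((x3 AND x3 OR NOT x3) AND (x3 OR x3 AND x3)) AND (NOT x3 OR NOT x4)) AND x2   (idempotence)
= (x2 OR NOT (x3 AND x3 OR NOT x3 AND x3) AND (NOT x3 OR NOT x4)) AND x2   (distribution)
= (x2 OR NOT x3 AND (NOT x3 OR NOT x4)) AND x2   (distribution)
= (x2 OR NOT x3) AND x2   (absorption)
= x2   (absorption)
This depends on x2, so it is not a constant.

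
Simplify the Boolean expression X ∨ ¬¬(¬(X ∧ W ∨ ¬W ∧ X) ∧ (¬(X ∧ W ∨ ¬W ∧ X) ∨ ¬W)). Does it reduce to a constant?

X ∨ ¬¬(¬(X ∧ W ∨ ¬W ∧ X) ∧ (¬(X ∧ W ∨ ¬W ∧ X) ∨ ¬W))
= X ∨ ¬¬¬(X ∧ W ∨ ¬W ∧ X)   (absorption)
= X ∨ ¬¬¬X   (distribution)
= X ∨ ¬X   (double negation)
= True   (complement)

True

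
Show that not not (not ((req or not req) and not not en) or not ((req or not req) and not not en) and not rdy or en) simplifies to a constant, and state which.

True

not not (not ((req or not req) and not not en) or not ((req or not req) and not not en) and not rdy or en)
= not not (not ((req or not req) and not not en) or en)   [absorption]
= not not (not not not en or en)   [complement / identity]
= not not (not en or en)   [double negation]
= not en or en   [double negation]
= True   [complement]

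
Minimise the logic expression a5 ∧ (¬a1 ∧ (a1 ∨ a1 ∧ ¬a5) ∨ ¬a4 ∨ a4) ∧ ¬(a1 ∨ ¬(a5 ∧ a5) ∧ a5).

a5 ∧ ¬a1

a5 ∧ (¬a1 ∧ (a1 ∨ a1 ∧ ¬a5) ∨ ¬a4 ∨ a4) ∧ ¬(a1 ∨ ¬(a5 ∧ a5) ∧ a5)
= a5 ∧ (¬a1 ∧ (a1 ∨ a1 ∧ ¬a5) ∨ ¬a4 ∨ a4) ∧ ¬(a1 ∨ ¬a5 ∧ a5)   [idempotence]
= a5 ∧ (¬a1 ∧ (a1 ∨ a1 ∧ ¬a5) ∨ ¬a4 ∨ a4) ∧ ¬a1   [complement / identity]
= a5 ∧ (¬a1 ∧ a1 ∨ ¬a4 ∨ a4) ∧ ¬a1   [absorption]
= a5 ∧ (¬a4 ∨ a4) ∧ ¬a1   [complement / identity]
= a5 ∧ ¬a1   [complement / identity]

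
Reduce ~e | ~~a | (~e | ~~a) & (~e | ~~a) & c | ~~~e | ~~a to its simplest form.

~e | a

~e | ~~a | (~e | ~~a) & (~e | ~~a) & c | ~~~e | ~~a
= ~e | ~~a | (~e | ~~a) & (~e | ~~a) & c | ~e | ~~a   (double negation)
= ~e | ~~a | (~e | ~~a) & c | ~e | ~~a   (idempotence)
= ~e | ~~a | ~e | ~~a   (absorption)
= ~e | ~~a   (idempotence)
= ~e | a   (double negation)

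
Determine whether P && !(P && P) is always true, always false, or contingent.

always false

P && !(P && P)
= P && !P   — idempotence
= false   — complement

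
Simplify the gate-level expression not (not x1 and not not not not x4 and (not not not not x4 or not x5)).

not (not x1 and not not not not x4 and (not not not not x4 or not x5))
= not (not x1 and not not not not x4)
= x1 or not not not x4
= x1 or not x4

x1 or not x4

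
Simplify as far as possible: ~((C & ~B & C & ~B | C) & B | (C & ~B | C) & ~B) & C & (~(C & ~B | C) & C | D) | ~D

~((C & ~B & C & ~B | C) & B | (C & ~B | C) & ~B) & C & (~(C & ~B | C) & C | D) | ~D
= ~((C & ~B | C) & B | (C & ~B | C) & ~B) & C & (~(C & ~B | C) & C | D) | ~D   (idempotence)
= ~(C & ~B | C) & C & (~(C & ~B | C) & C | D) | ~D   (distribution)
= ~(C & ~B | C) & C | ~D   (absorption)
= ~C & C | ~D   (absorption)
= ~D   (complement / identity)

~D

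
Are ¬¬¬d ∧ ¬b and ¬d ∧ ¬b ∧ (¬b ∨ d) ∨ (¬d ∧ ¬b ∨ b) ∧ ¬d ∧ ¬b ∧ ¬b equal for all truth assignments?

Yes

E1: ¬¬¬d ∧ ¬b
    = ¬d ∧ ¬b   — double negation
E2: ¬d ∧ ¬b ∧ (¬b ∨ d) ∨ (¬d ∧ ¬b ∨ b) ∧ ¬d ∧ ¬b ∧ ¬b
    = ¬d ∧ ¬b ∧ (¬b ∨ d) ∨ ¬d ∧ ¬b ∧ ¬b   — absorption
    = ¬d ∧ ¬b ∨ ¬d ∧ ¬b ∧ ¬b   — absorption
    = ¬d ∧ ¬b   — absorption
Both reduce to ¬d ∧ ¬b, so they are equivalent.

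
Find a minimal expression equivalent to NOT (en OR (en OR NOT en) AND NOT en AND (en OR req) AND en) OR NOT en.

NOT (en OR (en OR NOT en) AND NOT en AND (en OR req) AND en) OR NOT en
= NOT (en OR (en OR NOT en) AND NOT en AND en) OR NOT en
= NOT (en OR NOT en AND en) OR NOT en
= NOT en OR NOT en
= NOT en

NOT en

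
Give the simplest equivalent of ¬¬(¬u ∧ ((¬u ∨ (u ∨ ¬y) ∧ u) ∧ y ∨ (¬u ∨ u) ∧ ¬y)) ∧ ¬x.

¬u ∧ ¬x

¬¬(¬u ∧ ((¬u ∨ (u ∨ ¬y) ∧ u) ∧ y ∨ (¬u ∨ u) ∧ ¬y)) ∧ ¬x
= ¬¬(¬u ∧ ((¬u ∨ u) ∧ y ∨ (¬u ∨ u) ∧ ¬y)) ∧ ¬x
= ¬¬(¬u ∧ (¬u ∨ u)) ∧ ¬x
= ¬¬¬u ∧ ¬x
= ¬u ∧ ¬x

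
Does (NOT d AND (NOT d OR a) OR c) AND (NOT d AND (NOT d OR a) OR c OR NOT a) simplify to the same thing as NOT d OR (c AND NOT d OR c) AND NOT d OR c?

Yes

E1: (NOT d AND (NOT d OR a) OR c) AND (NOT d AND (NOT d OR a) OR c OR NOT a)
    = NOT d AND (NOT d OR a) OR c
    = NOT d OR c
E2: NOT d OR (c AND NOT d OR c) AND NOT d OR c
    = NOT d OR c AND NOT d OR c
    = NOT d OR c
Both reduce to NOT d OR c, so they are equivalent.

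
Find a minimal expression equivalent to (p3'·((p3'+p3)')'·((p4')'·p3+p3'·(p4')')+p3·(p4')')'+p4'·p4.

p4'

(p3'·((p3'+p3)')'·((p4')'·p3+p3'·(p4')')+p3·(p4')')'+p4'·p4
= (p3'·(p3'+p3)·((p4')'·p3+p3'·(p4')')+p3·(p4')')'+p4'·p4   (double negation)
= (p3'·(p3'+p3)·(p4')'+p3·(p4')')'+p4'·p4   (distribution)
= (p3'·(p3'+p3)·(p4')'+p3·(p4')')'   (complement / identity)
= (p3'·(p4')'+p3·(p4')')'   (complement / identity)
= ((p4')')'   (distribution)
= p4'   (double negation)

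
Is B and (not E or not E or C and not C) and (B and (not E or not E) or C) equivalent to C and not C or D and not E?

No

E1: B and (not E or not E or C and not C) and (B and (not E or not E) or C)
    = B and (not E or not E) and (B and (not E or not E) or C)
    = B and (not E or not E)
    = B and not E
E2: C and not C or D and not E
    = D and not E
These differ: at B=1, C=0, D=0, E=0, E1 = 1 but E2 = 0.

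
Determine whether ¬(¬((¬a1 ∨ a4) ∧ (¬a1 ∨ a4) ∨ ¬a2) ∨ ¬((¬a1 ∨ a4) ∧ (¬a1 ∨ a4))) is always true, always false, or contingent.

¬(¬((¬a1 ∨ a4) ∧ (¬a1 ∨ a4) ∨ ¬a2) ∨ ¬((¬a1 ∨ a4) ∧ (¬a1 ∨ a4)))
= ((¬a1 ∨ a4) ∧ (¬a1 ∨ a4) ∨ ¬a2) ∧ (¬a1 ∨ a4) ∧ (¬a1 ∨ a4)   [De Morgan]
= (¬a1 ∨ a4) ∧ (¬a1 ∨ a4)   [absorption]
= ¬a1 ∨ a4   [idempotence]
This depends on a1, a4, so it is not a constant.

contingent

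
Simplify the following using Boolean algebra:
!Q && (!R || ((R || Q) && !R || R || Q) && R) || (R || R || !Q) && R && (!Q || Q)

!Q && (!R || ((R || Q) && !R || R || Q) && R) || (R || R || !Q) && R && (!Q || Q)
= !Q && (!R || ((R || Q) && !R || R || Q) && R) || (R || R || !Q) && R   — complement / identity
= !Q && (!R || (R || Q) && R) || (R || R || !Q) && R   — absorption
= !Q && (!R || (R || Q) && R) || (R || !Q) && R   — idempotence
= !Q && (!R || R) || (R || !Q) && R   — absorption
= !Q || (R || !Q) && R   — complement / identity
= !Q || R   — absorption

!Q || R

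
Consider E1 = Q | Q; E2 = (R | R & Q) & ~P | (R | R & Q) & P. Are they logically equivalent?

E1: Q | Q
    = Q
E2: (R | R & Q) & ~P | (R | R & Q) & P
    = R | R & Q
    = R
These differ: at P=0, Q=1, R=0, E1 = 1 but E2 = 0.

No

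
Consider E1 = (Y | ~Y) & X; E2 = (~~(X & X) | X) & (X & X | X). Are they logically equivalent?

E1: (Y | ~Y) & X
    = X   (complement / identity)
E2: (~~(X & X) | X) & (X & X | X)
    = (X & X | X) & (X & X | X)   (double negation)
    = X & X | X & X   (distribution)
    = X & X   (idempotence)
    = X   (idempotence)
Both reduce to X, so they are equivalent.

Yes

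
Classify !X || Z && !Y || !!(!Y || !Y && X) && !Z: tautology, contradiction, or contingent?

!X || Z && !Y || !!(!Y || !Y && X) && !Z
= !X || Z && !Y || !!!Y && !Z   [absorption]
= !X || Z && !Y || !Y && !Z   [double negation]
= !X || !Y   [distribution]
This depends on X, Y, so it is not a constant.

contingent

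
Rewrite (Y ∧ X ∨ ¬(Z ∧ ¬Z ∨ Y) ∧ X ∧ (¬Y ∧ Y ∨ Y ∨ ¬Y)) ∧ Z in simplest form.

X ∧ Z

(Y ∧ X ∨ ¬(Z ∧ ¬Z ∨ Y) ∧ X ∧ (¬Y ∧ Y ∨ Y ∨ ¬Y)) ∧ Z
= (Y ∧ X ∨ ¬Y ∧ X ∧ (¬Y ∧ Y ∨ Y ∨ ¬Y)) ∧ Z
= (Y ∧ X ∨ ¬Y ∧ X ∧ (Y ∨ ¬Y)) ∧ Z
= (Y ∧ X ∨ ¬Y ∧ X) ∧ Z
= X ∧ Z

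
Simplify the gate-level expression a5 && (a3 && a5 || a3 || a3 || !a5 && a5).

a5 && (a3 && a5 || a3 || a3 || !a5 && a5)
= a5 && (a3 || a3 || !a5 && a5)   — absorption
= a5 && (a3 || !a5 && a5)   — idempotence
= a5 && a3   — complement / identity

a5 && a3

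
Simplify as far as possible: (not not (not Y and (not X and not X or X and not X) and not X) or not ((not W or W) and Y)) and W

(not not (not Y and (not X and not X or X and not X) and not X) or not ((not W or W) and Y)) and W
= (not not (not Y and not X and not X) or not ((not W or W) and Y)) and W
= (not not (not Y and not X and not X) or not Y) and W
= (not Y and not X and not X or not Y) and W
= (not Y and not X or not Y) and W
= not Y and W

not Y and W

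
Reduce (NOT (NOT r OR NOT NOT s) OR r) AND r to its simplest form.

r

(NOT (NOT r OR NOT NOT s) OR r) AND r
= (r AND NOT s OR r) AND r
= r AND r
= r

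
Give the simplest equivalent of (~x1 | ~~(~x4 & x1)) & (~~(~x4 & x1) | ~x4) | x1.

~x4 | x1

(~x1 | ~~(~x4 & x1)) & (~~(~x4 & x1) | ~x4) | x1
= ~x1 & ~x4 | ~~(~x4 & x1) | x1   [distribution]
= ~x1 & ~x4 | ~x4 & x1 | x1   [double negation]
= ~x4 | x1   [distribution]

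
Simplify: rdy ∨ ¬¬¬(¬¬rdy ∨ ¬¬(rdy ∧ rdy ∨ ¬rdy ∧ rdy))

True

rdy ∨ ¬¬¬(¬¬rdy ∨ ¬¬(rdy ∧ rdy ∨ ¬rdy ∧ rdy))
= rdy ∨ ¬¬¬(¬¬rdy ∨ ¬¬rdy)   [distribution]
= rdy ∨ ¬¬(¬rdy ∧ ¬rdy)   [De Morgan]
= rdy ∨ ¬¬¬rdy   [idempotence]
= rdy ∨ ¬rdy   [double negation]
= True   [complement]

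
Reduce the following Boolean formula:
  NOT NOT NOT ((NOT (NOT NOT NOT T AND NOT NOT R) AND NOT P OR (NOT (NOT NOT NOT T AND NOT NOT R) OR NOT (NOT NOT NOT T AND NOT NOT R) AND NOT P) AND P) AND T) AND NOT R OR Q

NOT NOT NOT ((NOT (NOT NOT NOT T AND NOT NOT R) AND NOT P OR (NOT (NOT NOT NOT T AND NOT NOT R) OR NOT (NOT NOT NOT T AND NOT NOT R) AND NOT P) AND P) AND T) AND NOT R OR Q
= NOT NOT NOT ((NOT (NOT NOT NOT T AND NOT NOT R) AND NOT P OR NOT (NOT NOT NOT T AND NOT NOT R) AND P) AND T) AND NOT R OR Q
= NOT NOT NOT (NOT (NOT NOT NOT T AND NOT NOT R) AND T) AND NOT R OR Q
= NOT NOT NOT (NOT (NOT T AND NOT NOT R) AND T) AND NOT R OR Q
= NOT (NOT (NOT T AND NOT NOT R) AND T) AND NOT R OR Q
= NOT ((T OR NOT R) AND T) AND NOT R OR Q
= NOT T AND NOT R OR Q

NOT T AND NOT R OR Q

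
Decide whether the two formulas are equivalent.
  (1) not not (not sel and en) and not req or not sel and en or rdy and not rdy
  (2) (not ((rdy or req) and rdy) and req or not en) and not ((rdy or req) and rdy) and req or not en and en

No

E1: not not (not sel and en) and not req or not sel and en or rdy and not rdy
    = not not (not sel and en) and not req or not sel and en
    = not sel and en and not req or not sel and en
    = not sel and en
E2: (not ((rdy or req) and rdy) and req or not en) and not ((rdy or req) and rdy) and req or not en and en
    = not ((rdy or req) and rdy) and req or not en and en
    = not ((rdy or req) and rdy) and req
    = not rdy and req
These differ: at en=1, rdy=0, req=0, sel=0, E1 = 1 but E2 = 0.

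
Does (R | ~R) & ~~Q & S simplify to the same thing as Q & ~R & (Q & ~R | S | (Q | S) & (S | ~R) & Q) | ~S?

E1: (R | ~R) & ~~Q & S
    = ~~Q & S   — complement / identity
    = Q & S   — double negation
E2: Q & ~R & (Q & ~R | S | (Q | S) & (S | ~R) & Q) | ~S
    = Q & ~R & (Q & ~R | S | (Q & ~R | S) & Q) | ~S   — distribution
    = Q & ~R & (Q & ~R | S) | ~S   — absorption
    = Q & ~R | ~S   — absorption
These differ: at Q=1, R=0, S=0, E1 = 0 but E2 = 1.

No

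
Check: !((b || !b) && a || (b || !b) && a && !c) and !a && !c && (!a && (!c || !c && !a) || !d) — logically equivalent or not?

No

E1: !((b || !b) && a || (b || !b) && a && !c)
    = !((b || !b) && a)   — absorption
    = !a   — complement / identity
E2: !a && !c && (!a && (!c || !c && !a) || !d)
    = !a && !c && (!a && !c || !d)   — absorption
    = !a && !c   — absorption
These differ: at a=0, b=0, c=1, d=0, E1 = 1 but E2 = 0.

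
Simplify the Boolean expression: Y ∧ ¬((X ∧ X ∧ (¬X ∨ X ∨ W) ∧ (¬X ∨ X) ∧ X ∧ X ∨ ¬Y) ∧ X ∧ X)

Y ∧ ¬((X ∧ X ∧ (¬X ∨ X ∨ W) ∧ (¬X ∨ X) ∧ X ∧ X ∨ ¬Y) ∧ X ∧ X)
= Y ∧ ¬((X ∧ X ∧ (¬X ∨ X) ∧ X ∧ X ∨ ¬Y) ∧ X ∧ X)
= Y ∧ ¬((X ∧ X ∧ X ∧ X ∨ ¬Y) ∧ X ∧ X)
= Y ∧ ¬((X ∧ X ∨ ¬Y) ∧ X ∧ X)
= Y ∧ ¬(X ∧ X)
= Y ∧ ¬X

Y ∧ ¬X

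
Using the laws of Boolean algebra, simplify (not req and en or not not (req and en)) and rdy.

(not req and en or not not (req and en)) and rdy
= (not req and en or req and en) and rdy   (double negation)
= en and rdy   (distribution)

en and rdy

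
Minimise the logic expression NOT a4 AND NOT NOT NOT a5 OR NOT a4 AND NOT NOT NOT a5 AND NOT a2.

NOT a4 AND NOT a5

NOT a4 AND NOT NOT NOT a5 OR NOT a4 AND NOT NOT NOT a5 AND NOT a2
= NOT a4 AND NOT NOT NOT a5
= NOT a4 AND NOT a5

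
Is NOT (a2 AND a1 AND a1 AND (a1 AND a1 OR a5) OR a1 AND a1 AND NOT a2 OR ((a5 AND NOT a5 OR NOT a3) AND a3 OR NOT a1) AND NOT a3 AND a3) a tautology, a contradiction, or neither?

neither

NOT (a2 AND a1 AND a1 AND (a1 AND a1 OR a5) OR a1 AND a1 AND NOT a2 OR ((a5 AND NOT a5 OR NOT a3) AND a3 OR NOT a1) AND NOT a3 AND a3)
= NOT (a2 AND a1 AND a1 AND (a1 AND a1 OR a5) OR a1 AND a1 AND NOT a2 OR (NOT a3 AND a3 OR NOT a1) AND NOT a3 AND a3)
= NOT (a2 AND a1 AND a1 OR a1 AND a1 AND NOT a2 OR (NOT a3 AND a3 OR NOT a1) AND NOT a3 AND a3)
= NOT (a2 AND a1 AND a1 OR a1 AND a1 AND NOT a2 OR NOT a3 AND a3)
= NOT (a2 AND a1 AND a1 OR a1 AND a1 AND NOT a2)
= NOT (a1 AND a1)
= NOT a1
This depends on a1, so it is not a constant.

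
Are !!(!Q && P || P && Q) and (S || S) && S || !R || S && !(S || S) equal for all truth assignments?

No

E1: !!(!Q && P || P && Q)
    = !!P   (distribution)
    = P   (double negation)
E2: (S || S) && S || !R || S && !(S || S)
    = (S || S) && S || !R || S && !S   (idempotence)
    = S && S || !R || S && !S   (idempotence)
    = S || !R || S && !S   (idempotence)
    = S || !R   (complement / identity)
These differ: at P=0, Q=0, R=0, S=1, E1 = 0 but E2 = 1.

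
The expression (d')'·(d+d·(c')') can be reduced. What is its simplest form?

d

(d')'·(d+d·(c')')
= d·(d+d·(c')')   (double negation)
= d·(d+d·c)   (double negation)
= d·d   (absorption)
= d   (idempotence)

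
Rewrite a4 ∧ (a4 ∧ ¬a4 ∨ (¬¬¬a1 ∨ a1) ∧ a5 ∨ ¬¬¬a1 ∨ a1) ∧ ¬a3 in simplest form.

a4 ∧ (a4 ∧ ¬a4 ∨ (¬¬¬a1 ∨ a1) ∧ a5 ∨ ¬¬¬a1 ∨ a1) ∧ ¬a3
= a4 ∧ (a4 ∧ ¬a4 ∨ ¬¬¬a1 ∨ a1) ∧ ¬a3   (absorption)
= a4 ∧ (a4 ∧ ¬a4 ∨ ¬a1 ∨ a1) ∧ ¬a3   (double negation)
= a4 ∧ (¬a1 ∨ a1) ∧ ¬a3   (complement / identity)
= a4 ∧ ¬a3   (complement / identity)

a4 ∧ ¬a3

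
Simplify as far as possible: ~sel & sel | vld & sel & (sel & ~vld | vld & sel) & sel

~sel & sel | vld & sel & (sel & ~vld | vld & sel) & sel
= ~sel & sel | vld & sel & sel & sel   [distribution]
= vld & sel & sel & sel   [complement / identity]
= vld & sel & sel   [idempotence]
= vld & sel   [idempotence]

vld & sel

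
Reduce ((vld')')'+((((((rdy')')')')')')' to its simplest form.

((vld')')'+((((((rdy')')')')')')'
= ((vld')')'+((((rdy')')')')'   [double negation]
= ((vld')')'+((rdy')')'   [double negation]
= ((vld')')'+rdy'   [double negation]
= vld'+rdy'   [double negation]

vld'+rdy'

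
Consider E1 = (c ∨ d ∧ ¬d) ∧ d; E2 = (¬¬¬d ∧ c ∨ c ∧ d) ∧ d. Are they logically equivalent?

Yes

E1: (c ∨ d ∧ ¬d) ∧ d
    = c ∧ d   — complement / identity
E2: (¬¬¬d ∧ c ∨ c ∧ d) ∧ d
    = (¬d ∧ c ∨ c ∧ d) ∧ d   — double negation
    = c ∧ d   — distribution
Both reduce to c ∧ d, so they are equivalent.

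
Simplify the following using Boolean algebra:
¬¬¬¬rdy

rdy

¬¬¬¬rdy
= ¬¬rdy   [double negation]
= rdy   [double negation]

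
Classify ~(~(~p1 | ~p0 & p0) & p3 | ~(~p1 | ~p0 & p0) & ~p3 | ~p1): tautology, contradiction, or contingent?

contradiction

~(~(~p1 | ~p0 & p0) & p3 | ~(~p1 | ~p0 & p0) & ~p3 | ~p1)
= ~(~(~p1 | ~p0 & p0) | ~p1)   — distribution
= ~(~~p1 | ~p1)   — complement / identity
= ~p1 & p1   — De Morgan
= 0   — complement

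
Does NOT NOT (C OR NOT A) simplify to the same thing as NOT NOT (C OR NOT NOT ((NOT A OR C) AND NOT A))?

E1: NOT NOT (C OR NOT A)
    = C OR NOT A
E2: NOT NOT (C OR NOT NOT ((NOT A OR C) AND NOT A))
    = C OR NOT NOT ((NOT A OR C) AND NOT A)
    = C OR (NOT A OR C) AND NOT A
    = C OR NOT A
Both reduce to C OR NOT A, so they are equivalent.

Yes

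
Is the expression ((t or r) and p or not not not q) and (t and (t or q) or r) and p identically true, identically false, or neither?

((t or r) and p or not not not q) and (t and (t or q) or r) and p
= ((t or r) and p or not q) and (t and (t or q) or r) and p
= ((t or r) and p or not q) and (t or r) and p
= (t or r) and p
This depends on p, r, t, so it is not a constant.

neither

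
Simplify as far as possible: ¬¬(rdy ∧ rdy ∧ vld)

¬¬(rdy ∧ rdy ∧ vld)
= rdy ∧ rdy ∧ vld
= rdy ∧ vld

rdy ∧ vld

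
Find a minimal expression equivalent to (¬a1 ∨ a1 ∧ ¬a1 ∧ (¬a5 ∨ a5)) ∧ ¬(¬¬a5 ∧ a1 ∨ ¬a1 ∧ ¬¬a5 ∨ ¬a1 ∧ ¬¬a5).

(¬a1 ∨ a1 ∧ ¬a1 ∧ (¬a5 ∨ a5)) ∧ ¬(¬¬a5 ∧ a1 ∨ ¬a1 ∧ ¬¬a5 ∨ ¬a1 ∧ ¬¬a5)
= (¬a1 ∨ a1 ∧ ¬a1 ∧ (¬a5 ∨ a5)) ∧ ¬(¬¬a5 ∧ a1 ∨ ¬a1 ∧ ¬¬a5)   — idempotence
= (¬a1 ∨ a1 ∧ ¬a1 ∧ (¬a5 ∨ a5)) ∧ ¬¬¬a5   — distribution
= (¬a1 ∨ a1 ∧ ¬a1 ∧ (¬a5 ∨ a5)) ∧ ¬a5   — double negation
= (¬a1 ∨ a1 ∧ ¬a1) ∧ ¬a5   — complement / identity
= ¬a1 ∧ ¬a5   — complement / identity

¬a1 ∧ ¬a5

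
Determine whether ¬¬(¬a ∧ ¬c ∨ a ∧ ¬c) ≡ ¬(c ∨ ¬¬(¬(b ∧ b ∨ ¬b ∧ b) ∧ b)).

E1: ¬¬(¬a ∧ ¬c ∨ a ∧ ¬c)
    = ¬a ∧ ¬c ∨ a ∧ ¬c   [double negation]
    = ¬c   [distribution]
E2: ¬(c ∨ ¬¬(¬(b ∧ b ∨ ¬b ∧ b) ∧ b))
    = ¬(c ∨ ¬(b ∧ b ∨ ¬b ∧ b) ∧ b)   [double negation]
    = ¬(c ∨ ¬b ∧ b)   [distribution]
    = ¬c   [complement / identity]
Both reduce to ¬c, so they are equivalent.

Yes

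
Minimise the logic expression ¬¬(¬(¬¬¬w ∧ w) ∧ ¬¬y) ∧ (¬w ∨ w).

¬¬(¬(¬¬¬w ∧ w) ∧ ¬¬y) ∧ (¬w ∨ w)
= ¬¬(¬(¬¬¬w ∧ w) ∧ ¬¬y)   (complement / identity)
= ¬(¬¬¬w ∧ w ∨ ¬y)   (De Morgan)
= ¬(¬w ∧ w ∨ ¬y)   (double negation)
= ¬¬y   (complement / identity)
= y   (double negation)

y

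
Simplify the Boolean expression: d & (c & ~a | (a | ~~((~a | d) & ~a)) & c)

d & (c & ~a | (a | ~~((~a | d) & ~a)) & c)
= d & (c & ~a | (a | ~~~a) & c)   (absorption)
= d & (c & ~a | (a | ~a) & c)   (double negation)
= d & (c & ~a | c)   (complement / identity)
= d & c   (absorption)

d & c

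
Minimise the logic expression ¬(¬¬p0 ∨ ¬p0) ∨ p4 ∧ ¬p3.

p4 ∧ ¬p3

¬(¬¬p0 ∨ ¬p0) ∨ p4 ∧ ¬p3
= ¬p0 ∧ p0 ∨ p4 ∧ ¬p3   — De Morgan
= p4 ∧ ¬p3   — complement / identity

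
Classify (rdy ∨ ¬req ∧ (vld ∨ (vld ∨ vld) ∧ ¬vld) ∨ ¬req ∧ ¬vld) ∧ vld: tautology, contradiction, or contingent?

contingent

(rdy ∨ ¬req ∧ (vld ∨ (vld ∨ vld) ∧ ¬vld) ∨ ¬req ∧ ¬vld) ∧ vld
= (rdy ∨ ¬req ∧ (vld ∨ vld ∧ ¬vld) ∨ ¬req ∧ ¬vld) ∧ vld   (idempotence)
= (rdy ∨ ¬req ∧ vld ∨ ¬req ∧ ¬vld) ∧ vld   (complement / identity)
= (rdy ∨ ¬req) ∧ vld   (distribution)
This depends on rdy, req, vld, so it is not a constant.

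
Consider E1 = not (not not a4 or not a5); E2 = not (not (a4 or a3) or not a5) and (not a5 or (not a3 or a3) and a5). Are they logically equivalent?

No

E1: not (not not a4 or not a5)
    = not a4 and a5   [De Morgan]
E2: not (not (a4 or a3) or not a5) and (not a5 or (not a3 or a3) and a5)
    = not (not (a4 or a3) or not a5) and (not a5 or a5)   [complement / identity]
    = not (not (a4 or a3) or not a5)   [complement / identity]
    = (a4 or a3) and a5   [De Morgan]
These differ: at a3=0, a4=1, a5=1, E1 = 0 but E2 = 1.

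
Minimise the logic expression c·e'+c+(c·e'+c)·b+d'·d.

c·e'+c+(c·e'+c)·b+d'·d
= c·e'+c+d'·d   — absorption
= c·e'+c   — complement / identity
= c   — absorption

c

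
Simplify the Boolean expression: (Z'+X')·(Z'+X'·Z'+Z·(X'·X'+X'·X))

(Z'+X')·(Z'+X'·Z'+Z·(X'·X'+X'·X))
= (Z'+X')·(Z'+X'·Z'+Z·X')
= (Z'+X')·(Z'+X')
= Z'+X'

Z'+X'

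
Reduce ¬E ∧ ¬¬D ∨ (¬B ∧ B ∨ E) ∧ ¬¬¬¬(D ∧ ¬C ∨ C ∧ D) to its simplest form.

D

¬E ∧ ¬¬D ∨ (¬B ∧ B ∨ E) ∧ ¬¬¬¬(D ∧ ¬C ∨ C ∧ D)
= ¬E ∧ ¬¬D ∨ (¬B ∧ B ∨ E) ∧ ¬¬(D ∧ ¬C ∨ C ∧ D)   [double negation]
= ¬E ∧ ¬¬D ∨ (¬B ∧ B ∨ E) ∧ ¬¬D   [distribution]
= ¬E ∧ ¬¬D ∨ E ∧ ¬¬D   [complement / identity]
= ¬¬D   [distribution]
= D   [double negation]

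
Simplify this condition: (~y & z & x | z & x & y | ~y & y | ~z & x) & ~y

x & ~y

(~y & z & x | z & x & y | ~y & y | ~z & x) & ~y
= (z & x | ~y & y | ~z & x) & ~y   — distribution
= (z & x | ~z & x) & ~y   — complement / identity
= x & ~y   — distribution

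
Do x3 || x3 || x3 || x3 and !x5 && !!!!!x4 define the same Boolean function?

E1: x3 || x3 || x3 || x3
    = x3 || x3   [idempotence]
    = x3   [idempotence]
E2: !x5 && !!!!!x4
    = !x5 && !!!x4   [double negation]
    = !x5 && !x4   [double negation]
These differ: at x3=1, x4=0, x5=1, E1 = 1 but E2 = 0.

No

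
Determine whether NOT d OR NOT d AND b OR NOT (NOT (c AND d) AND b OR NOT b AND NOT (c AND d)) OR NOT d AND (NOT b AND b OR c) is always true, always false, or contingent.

NOT d OR NOT d AND b OR NOT (NOT (c AND d) AND b OR NOT b AND NOT (c AND d)) OR NOT d AND (NOT b AND b OR c)
= NOT d OR NOT (NOT (c AND d) AND b OR NOT b AND NOT (c AND d)) OR NOT d AND (NOT b AND b OR c)   (absorption)
= NOT d OR NOT NOT (c AND d) OR NOT d AND (NOT b AND b OR c)   (distribution)
= NOT d OR NOT NOT (c AND d) OR NOT d AND c   (complement / identity)
= NOT d OR c AND d OR NOT d AND c   (double negation)
= NOT d OR c   (distribution)
This depends on c, d, so it is not a constant.

contingent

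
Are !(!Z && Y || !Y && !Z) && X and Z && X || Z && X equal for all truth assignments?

Yes

E1: !(!Z && Y || !Y && !Z) && X
    = !!Z && X   (distribution)
    = Z && X   (double negation)
E2: Z && X || Z && X
    = Z && X   (idempotence)
Both reduce to Z && X, so they are equivalent.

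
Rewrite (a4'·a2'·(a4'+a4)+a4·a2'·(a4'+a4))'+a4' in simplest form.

(a4'·a2'·(a4'+a4)+a4·a2'·(a4'+a4))'+a4'
= (a2'·(a4'+a4))'+a4'   [distribution]
= (a2')'+a4'   [complement / identity]
= a2+a4'   [double negation]

a2+a4'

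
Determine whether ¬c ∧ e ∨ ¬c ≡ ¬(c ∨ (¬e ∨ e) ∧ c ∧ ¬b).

Yes

E1: ¬c ∧ e ∨ ¬c
    = ¬c   [absorption]
E2: ¬(c ∨ (¬e ∨ e) ∧ c ∧ ¬b)
    = ¬(c ∨ c ∧ ¬b)   [complement / identity]
    = ¬c   [absorption]
Both reduce to ¬c, so they are equivalent.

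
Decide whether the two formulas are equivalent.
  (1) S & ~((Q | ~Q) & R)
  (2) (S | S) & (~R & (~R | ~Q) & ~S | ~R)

Yes

E1: S & ~((Q | ~Q) & R)
    = S & ~R
E2: (S | S) & (~R & (~R | ~Q) & ~S | ~R)
    = S & (~R & (~R | ~Q) & ~S | ~R)
    = S & (~R & ~S | ~R)
    = S & ~R
Both reduce to S & ~R, so they are equivalent.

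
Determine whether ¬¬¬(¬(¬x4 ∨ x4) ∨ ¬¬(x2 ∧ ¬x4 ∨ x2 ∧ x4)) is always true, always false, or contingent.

contingent

¬¬¬(¬(¬x4 ∨ x4) ∨ ¬¬(x2 ∧ ¬x4 ∨ x2 ∧ x4))
= ¬¬((¬x4 ∨ x4) ∧ ¬(x2 ∧ ¬x4 ∨ x2 ∧ x4))
= ¬¬((¬x4 ∨ x4) ∧ ¬x2)
= ¬¬¬x2
= ¬x2
This depends on x2, so it is not a constant.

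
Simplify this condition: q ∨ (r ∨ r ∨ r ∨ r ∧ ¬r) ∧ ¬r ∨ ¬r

q ∨ (r ∨ r ∨ r ∨ r ∧ ¬r) ∧ ¬r ∨ ¬r
= q ∨ (r ∨ r ∨ r) ∧ ¬r ∨ ¬r   [complement / identity]
= q ∨ (r ∨ r) ∧ ¬r ∨ ¬r   [idempotence]
= q ∨ r ∧ ¬r ∨ ¬r   [idempotence]
= q ∨ ¬r   [complement / identity]

q ∨ ¬r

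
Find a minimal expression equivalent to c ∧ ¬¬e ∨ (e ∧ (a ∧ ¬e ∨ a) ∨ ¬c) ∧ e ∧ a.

c ∧ ¬¬e ∨ (e ∧ (a ∧ ¬e ∨ a) ∨ ¬c) ∧ e ∧ a
= c ∧ ¬¬e ∨ (e ∧ a ∨ ¬c) ∧ e ∧ a
= c ∧ e ∨ (e ∧ a ∨ ¬c) ∧ e ∧ a
= c ∧ e ∨ e ∧ a
= (c ∨ a) ∧ e

(c ∨ a) ∧ e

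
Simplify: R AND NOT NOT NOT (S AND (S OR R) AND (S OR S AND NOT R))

R AND NOT S

R AND NOT NOT NOT (S AND (S OR R) AND (S OR S AND NOT R))
= R AND NOT NOT NOT (S AND (S OR R) AND S)   (absorption)
= R AND NOT (S AND (S OR R) AND S)   (double negation)
= R AND NOT (S AND S)   (absorption)
= R AND NOT S   (idempotence)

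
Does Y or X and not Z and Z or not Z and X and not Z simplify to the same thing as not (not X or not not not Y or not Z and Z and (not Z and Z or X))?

E1: Y or X and not Z and Z or not Z and X and not Z
    = Y or X and not Z   — distribution
E2: not (not X or not not not Y or not Z and Z and (not Z and Z or X))
    = not (not X or not not not Y or not Z and Z)   — absorption
    = not (not X or not not not Y)   — complement / identity
    = X and not not Y   — De Morgan
    = X and Y   — double negation
These differ: at X=0, Y=1, Z=0, E1 = 1 but E2 = 0.

No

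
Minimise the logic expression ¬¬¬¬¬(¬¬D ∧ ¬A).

¬D ∨ A

¬¬¬¬¬(¬¬D ∧ ¬A)
= ¬¬¬(¬¬D ∧ ¬A)   [double negation]
= ¬¬(¬D ∨ A)   [De Morgan]
= ¬D ∨ A   [double negation]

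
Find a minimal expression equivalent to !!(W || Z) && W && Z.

!!(W || Z) && W && Z
= (W || Z) && W && Z   — double negation
= W && Z   — absorption

W && Z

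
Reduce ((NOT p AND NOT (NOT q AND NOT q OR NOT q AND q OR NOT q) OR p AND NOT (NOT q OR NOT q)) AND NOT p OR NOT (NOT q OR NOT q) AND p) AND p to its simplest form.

q AND p

((NOT p AND NOT (NOT q AND NOT q OR NOT q AND q OR NOT q) OR p AND NOT (NOT q OR NOT q)) AND NOT p OR NOT (NOT q OR NOT q) AND p) AND p
= ((NOT p AND NOT (NOT q OR NOT q) OR p AND NOT (NOT q OR NOT q)) AND NOT p OR NOT (NOT q OR NOT q) AND p) AND p   [distribution]
= (NOT (NOT q OR NOT q) AND NOT p OR NOT (NOT q OR NOT q) AND p) AND p   [distribution]
= (NOT (NOT q OR NOT q) AND NOT p OR NOT NOT q AND p) AND p   [idempotence]
= (NOT NOT q AND NOT p OR NOT NOT q AND p) AND p   [idempotence]
= NOT NOT q AND p   [distribution]
= q AND p   [double negation]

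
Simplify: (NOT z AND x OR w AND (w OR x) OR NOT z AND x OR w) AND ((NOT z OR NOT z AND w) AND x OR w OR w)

(NOT z AND x OR w AND (w OR x) OR NOT z AND x OR w) AND ((NOT z OR NOT z AND w) AND x OR w OR w)
= (NOT z AND x OR w OR NOT z AND x OR w) AND ((NOT z OR NOT z AND w) AND x OR w OR w)
= (NOT z AND x OR w OR NOT z AND x OR w) AND (NOT z AND x OR w OR w)
= NOT z AND x OR w OR (NOT z AND x OR w) AND w
= NOT z AND x OR w

NOT z AND x OR w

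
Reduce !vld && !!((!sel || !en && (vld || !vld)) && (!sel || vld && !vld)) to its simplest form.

!vld && !!((!sel || !en && (vld || !vld)) && (!sel || vld && !vld))
= !vld && !!((!sel || !en && (vld || !vld)) && !sel)   (complement / identity)
= !vld && !!((!sel || !en) && !sel)   (complement / identity)
= !vld && (!sel || !en) && !sel   (double negation)
= !vld && !sel   (absorption)

!vld && !sel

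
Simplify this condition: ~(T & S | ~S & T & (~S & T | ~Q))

~(T & S | ~S & T & (~S & T | ~Q))
= ~(T & S | ~S & T)   (absorption)
= ~T   (distribution)

~T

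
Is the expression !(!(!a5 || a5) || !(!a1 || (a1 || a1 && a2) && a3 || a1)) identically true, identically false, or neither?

identically true

!(!(!a5 || a5) || !(!a1 || (a1 || a1 && a2) && a3 || a1))
= (!a5 || a5) && (!a1 || (a1 || a1 && a2) && a3 || a1)   (De Morgan)
= !a1 || (a1 || a1 && a2) && a3 || a1   (complement / identity)
= !a1 || a1 && a3 || a1   (absorption)
= !a1 || a1   (absorption)
= true   (complement)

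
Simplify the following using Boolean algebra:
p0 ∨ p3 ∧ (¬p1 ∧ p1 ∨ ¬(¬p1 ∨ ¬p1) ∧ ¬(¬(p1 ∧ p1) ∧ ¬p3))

p0 ∨ p3 ∧ (¬p1 ∧ p1 ∨ ¬(¬p1 ∨ ¬p1) ∧ ¬(¬(p1 ∧ p1) ∧ ¬p3))
= p0 ∨ p3 ∧ (¬p1 ∧ p1 ∨ ¬(¬p1 ∨ ¬p1) ∧ (p1 ∧ p1 ∨ p3))   (De Morgan)
= p0 ∨ p3 ∧ (¬p1 ∧ p1 ∨ p1 ∧ p1 ∧ (p1 ∧ p1 ∨ p3))   (De Morgan)
= p0 ∨ p3 ∧ (¬p1 ∧ p1 ∨ p1 ∧ p1)   (absorption)
= p0 ∨ p3 ∧ p1   (distribution)

p0 ∨ p3 ∧ p1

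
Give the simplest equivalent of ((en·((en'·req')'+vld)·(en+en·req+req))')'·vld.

((en·((en'·req')'+vld)·(en+en·req+req))')'·vld
= ((en·((en'·req')'+vld)·(en+req))')'·vld   [absorption]
= ((en·(en+req+vld)·(en+req))')'·vld   [De Morgan]
= ((en·(en+req))')'·vld   [absorption]
= en·(en+req)·vld   [double negation]
= en·vld   [absorption]

en·vld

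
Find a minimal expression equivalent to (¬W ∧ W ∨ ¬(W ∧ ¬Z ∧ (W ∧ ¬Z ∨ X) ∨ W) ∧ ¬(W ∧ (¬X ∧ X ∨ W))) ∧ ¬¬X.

¬W ∧ X

(¬W ∧ W ∨ ¬(W ∧ ¬Z ∧ (W ∧ ¬Z ∨ X) ∨ W) ∧ ¬(W ∧ (¬X ∧ X ∨ W))) ∧ ¬¬X
= (¬W ∧ W ∨ ¬(W ∧ ¬Z ∧ (W ∧ ¬Z ∨ X) ∨ W) ∧ ¬(W ∧ W)) ∧ ¬¬X   [complement / identity]
= (¬W ∧ W ∨ ¬(W ∧ ¬Z ∨ W) ∧ ¬(W ∧ W)) ∧ ¬¬X   [absorption]
= (¬W ∧ W ∨ ¬(W ∧ ¬Z ∨ W) ∧ ¬(W ∧ W)) ∧ X   [double negation]
= (¬W ∧ W ∨ ¬(W ∧ ¬Z ∨ W) ∧ ¬W) ∧ X   [idempotence]
= (¬W ∧ W ∨ ¬W ∧ ¬W) ∧ X   [absorption]
= ¬W ∧ X   [distribution]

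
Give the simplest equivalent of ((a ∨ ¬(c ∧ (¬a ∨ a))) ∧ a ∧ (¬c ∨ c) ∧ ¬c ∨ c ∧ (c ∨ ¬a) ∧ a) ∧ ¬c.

a ∧ ¬c

((a ∨ ¬(c ∧ (¬a ∨ a))) ∧ a ∧ (¬c ∨ c) ∧ ¬c ∨ c ∧ (c ∨ ¬a) ∧ a) ∧ ¬c
= ((a ∨ ¬c) ∧ a ∧ (¬c ∨ c) ∧ ¬c ∨ c ∧ (c ∨ ¬a) ∧ a) ∧ ¬c   — complement / identity
= ((a ∨ ¬c) ∧ a ∧ (¬c ∨ c) ∧ ¬c ∨ c ∧ a) ∧ ¬c   — absorption
= (a ∧ (¬c ∨ c) ∧ ¬c ∨ c ∧ a) ∧ ¬c   — absorption
= (a ∧ ¬c ∨ c ∧ a) ∧ ¬c   — complement / identity
= a ∧ ¬c   — distribution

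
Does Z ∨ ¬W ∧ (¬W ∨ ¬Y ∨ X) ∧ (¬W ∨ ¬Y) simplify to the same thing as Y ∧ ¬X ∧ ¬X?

No

E1: Z ∨ ¬W ∧ (¬W ∨ ¬Y ∨ X) ∧ (¬W ∨ ¬Y)
    = Z ∨ ¬W ∧ (¬W ∨ ¬Y)   [absorption]
    = Z ∨ ¬W   [absorption]
E2: Y ∧ ¬X ∧ ¬X
    = Y ∧ ¬X   [idempotence]
These differ: at W=0, X=1, Y=0, Z=1, E1 = 1 but E2 = 0.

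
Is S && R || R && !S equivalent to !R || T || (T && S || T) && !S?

E1: S && R || R && !S
    = R   [distribution]
E2: !R || T || (T && S || T) && !S
    = !R || T || T && !S   [absorption]
    = !R || T   [absorption]
These differ: at R=0, S=0, T=1, E1 = 0 but E2 = 1.

No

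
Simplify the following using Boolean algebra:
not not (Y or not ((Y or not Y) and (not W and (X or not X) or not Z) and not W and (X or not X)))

Y or W

not not (Y or not ((Y or not Y) and (not W and (X or not X) or not Z) and not W and (X or not X)))
= not not (Y or not ((Y or not Y) and not W and (X or not X)))   — absorption
= not not (Y or not ((Y or not Y) and not W))   — complement / identity
= not not (Y or not not W)   — complement / identity
= not not (Y or W)   — double negation
= Y or W   — double negation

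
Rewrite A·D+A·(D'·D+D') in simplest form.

A

A·D+A·(D'·D+D')
= A·D+A·D'
= A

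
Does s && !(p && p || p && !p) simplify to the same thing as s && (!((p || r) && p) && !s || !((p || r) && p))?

E1: s && !(p && p || p && !p)
    = s && !p   — distribution
E2: s && (!((p || r) && p) && !s || !((p || r) && p))
    = s && !((p || r) && p)   — absorption
    = s && !p   — absorption
Both reduce to s && !p, so they are equivalent.

Yes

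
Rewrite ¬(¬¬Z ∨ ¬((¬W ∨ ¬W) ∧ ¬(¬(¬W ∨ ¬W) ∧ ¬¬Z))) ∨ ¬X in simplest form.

¬Z ∧ ¬W ∨ ¬X

¬(¬¬Z ∨ ¬((¬W ∨ ¬W) ∧ ¬(¬(¬W ∨ ¬W) ∧ ¬¬Z))) ∨ ¬X
= ¬Z ∧ (¬W ∨ ¬W) ∧ ¬(¬(¬W ∨ ¬W) ∧ ¬¬Z) ∨ ¬X
= ¬Z ∧ (¬W ∨ ¬W) ∧ (¬W ∨ ¬W ∨ ¬Z) ∨ ¬X
= ¬Z ∧ (¬W ∨ ¬W) ∨ ¬X
= ¬Z ∧ ¬W ∨ ¬X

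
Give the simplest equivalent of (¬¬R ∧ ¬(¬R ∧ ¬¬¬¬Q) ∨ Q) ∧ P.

(¬¬R ∧ ¬(¬R ∧ ¬¬¬¬Q) ∨ Q) ∧ P
= (¬¬R ∧ ¬(¬R ∧ ¬¬Q) ∨ Q) ∧ P   — double negation
= (R ∧ ¬(¬R ∧ ¬¬Q) ∨ Q) ∧ P   — double negation
= (R ∧ (R ∨ ¬Q) ∨ Q) ∧ P   — De Morgan
= (R ∨ Q) ∧ P   — absorption

(R ∨ Q) ∧ P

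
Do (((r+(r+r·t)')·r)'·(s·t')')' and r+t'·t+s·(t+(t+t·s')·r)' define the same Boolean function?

E1: (((r+(r+r·t)')·r)'·(s·t')')'
    = (((r+r')·r)'·(s·t')')'   (absorption)
    = (r'·(s·t')')'   (complement / identity)
    = r+s·t'   (De Morgan)
E2: r+t'·t+s·(t+(t+t·s')·r)'
    = r+t'·t+s·(t+t·r)'   (absorption)
    = r+s·(t+t·r)'   (complement / identity)
    = r+s·t'   (absorption)
Both reduce to r+s·t', so they are equivalent.

Yes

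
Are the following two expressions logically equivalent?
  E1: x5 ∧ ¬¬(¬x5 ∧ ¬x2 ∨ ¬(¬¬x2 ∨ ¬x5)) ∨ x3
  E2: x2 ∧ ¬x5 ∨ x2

E1: x5 ∧ ¬¬(¬x5 ∧ ¬x2 ∨ ¬(¬¬x2 ∨ ¬x5)) ∨ x3
    = x5 ∧ ¬¬(¬x5 ∧ ¬x2 ∨ ¬x2 ∧ x5) ∨ x3
    = x5 ∧ ¬¬¬x2 ∨ x3
    = x5 ∧ ¬x2 ∨ x3
E2: x2 ∧ ¬x5 ∨ x2
    = x2
These differ: at x2=0, x3=1, x5=1, E1 = 1 but E2 = 0.

No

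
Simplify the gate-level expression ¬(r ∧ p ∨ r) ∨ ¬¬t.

¬(r ∧ p ∨ r) ∨ ¬¬t
= ¬(r ∧ p ∨ r) ∨ t   [double negation]
= ¬r ∨ t   [absorption]

¬r ∨ t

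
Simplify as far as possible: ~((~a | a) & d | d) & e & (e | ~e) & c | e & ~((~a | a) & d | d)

e & ~d

~((~a | a) & d | d) & e & (e | ~e) & c | e & ~((~a | a) & d | d)
= (e & (e | ~e) & c | e) & ~((~a | a) & d | d)   — distribution
= (e & c | e) & ~((~a | a) & d | d)   — complement / identity
= e & ~((~a | a) & d | d)   — absorption
= e & ~(d | d)   — complement / identity
= e & ~d   — idempotence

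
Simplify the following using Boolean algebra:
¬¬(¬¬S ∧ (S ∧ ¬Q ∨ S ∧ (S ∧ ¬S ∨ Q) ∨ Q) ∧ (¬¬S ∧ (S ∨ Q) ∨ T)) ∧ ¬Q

¬¬(¬¬S ∧ (S ∧ ¬Q ∨ S ∧ (S ∧ ¬S ∨ Q) ∨ Q) ∧ (¬¬S ∧ (S ∨ Q) ∨ T)) ∧ ¬Q
= ¬¬(¬¬S ∧ (S ∧ ¬Q ∨ S ∧ Q ∨ Q) ∧ (¬¬S ∧ (S ∨ Q) ∨ T)) ∧ ¬Q   (complement / identity)
= ¬¬(¬¬S ∧ (S ∨ Q) ∧ (¬¬S ∧ (S ∨ Q) ∨ T)) ∧ ¬Q   (distribution)
= ¬¬(¬¬S ∧ (S ∨ Q)) ∧ ¬Q   (absorption)
= ¬¬(S ∧ (S ∨ Q)) ∧ ¬Q   (double negation)
= ¬¬S ∧ ¬Q   (absorption)
= S ∧ ¬Q   (double negation)

S ∧ ¬Q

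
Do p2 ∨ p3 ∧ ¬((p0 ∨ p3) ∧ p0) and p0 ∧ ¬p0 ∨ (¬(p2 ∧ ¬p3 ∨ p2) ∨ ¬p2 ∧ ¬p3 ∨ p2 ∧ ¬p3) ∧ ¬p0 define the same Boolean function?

E1: p2 ∨ p3 ∧ ¬((p0 ∨ p3) ∧ p0)
    = p2 ∨ p3 ∧ ¬p0   [absorption]
E2: p0 ∧ ¬p0 ∨ (¬(p2 ∧ ¬p3 ∨ p2) ∨ ¬p2 ∧ ¬p3 ∨ p2 ∧ ¬p3) ∧ ¬p0
    = p0 ∧ ¬p0 ∨ (¬p2 ∨ ¬p2 ∧ ¬p3 ∨ p2 ∧ ¬p3) ∧ ¬p0   [absorption]
    = p0 ∧ ¬p0 ∨ (¬p2 ∨ ¬p3) ∧ ¬p0   [distribution]
    = (¬p2 ∨ ¬p3) ∧ ¬p0   [complement / identity]
These differ: at p0=1, p2=1, p3=0, E1 = 1 but E2 = 0.

No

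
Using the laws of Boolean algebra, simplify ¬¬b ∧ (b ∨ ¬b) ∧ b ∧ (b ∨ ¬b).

b

¬¬b ∧ (b ∨ ¬b) ∧ b ∧ (b ∨ ¬b)
= b ∧ (b ∨ ¬b) ∧ b ∧ (b ∨ ¬b)   (double negation)
= b ∧ (b ∨ ¬b)   (idempotence)
= b   (complement / identity)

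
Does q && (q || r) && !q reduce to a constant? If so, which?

q && (q || r) && !q
= q && !q
= false

yes, False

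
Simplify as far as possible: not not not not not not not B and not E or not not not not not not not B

not B

not not not not not not not B and not E or not not not not not not not B
= not not not not not not not B   — absorption
= not not not not not B   — double negation
= not not not B   — double negation
= not B   — double negation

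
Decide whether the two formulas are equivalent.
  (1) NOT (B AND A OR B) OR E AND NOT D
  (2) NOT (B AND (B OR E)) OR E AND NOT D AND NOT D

Yes

E1: NOT (B AND A OR B) OR E AND NOT D
    = NOT B OR E AND NOT D   [absorption]
E2: NOT (B AND (B OR E)) OR E AND NOT D AND NOT D
    = NOT B OR E AND NOT D AND NOT D   [absorption]
    = NOT B OR E AND NOT D   [idempotence]
Both reduce to NOT B OR E AND NOT D, so they are equivalent.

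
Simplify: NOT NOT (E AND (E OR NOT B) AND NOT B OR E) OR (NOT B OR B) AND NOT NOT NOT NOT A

E OR A

NOT NOT (E AND (E OR NOT B) AND NOT B OR E) OR (NOT B OR B) AND NOT NOT NOT NOT A
= NOT NOT (E AND (E OR NOT B) AND NOT B OR E) OR NOT NOT NOT NOT A   — complement / identity
= NOT NOT (E AND (E OR NOT B) AND NOT B OR E) OR NOT NOT A   — double negation
= NOT NOT (E AND NOT B OR E) OR NOT NOT A   — absorption
= NOT NOT E OR NOT NOT A   — absorption
= NOT NOT E OR A   — double negation
= E OR A   — double negation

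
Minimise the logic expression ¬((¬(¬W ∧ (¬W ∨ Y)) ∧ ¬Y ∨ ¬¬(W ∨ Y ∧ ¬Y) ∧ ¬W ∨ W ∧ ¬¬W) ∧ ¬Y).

¬((¬(¬W ∧ (¬W ∨ Y)) ∧ ¬Y ∨ ¬¬(W ∨ Y ∧ ¬Y) ∧ ¬W ∨ W ∧ ¬¬W) ∧ ¬Y)
= ¬((¬¬W ∧ ¬Y ∨ ¬¬(W ∨ Y ∧ ¬Y) ∧ ¬W ∨ W ∧ ¬¬W) ∧ ¬Y)
= ¬((¬¬W ∧ ¬Y ∨ ¬¬W ∧ ¬W ∨ W ∧ ¬¬W) ∧ ¬Y)
= ¬((¬¬W ∧ ¬Y ∨ ¬¬W) ∧ ¬Y)
= ¬(¬¬W ∧ ¬Y)
= ¬W ∨ Y

¬W ∨ Y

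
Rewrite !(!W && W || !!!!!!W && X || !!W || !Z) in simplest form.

!W && Z

!(!W && W || !!!!!!W && X || !!W || !Z)
= !(!W && W || !!!!W && X || !!W || !Z)   — double negation
= !(!W && W || !!W && X || !!W || !Z)   — double negation
= !(!!W && X || !!W || !Z)   — complement / identity
= !(!!W || !Z)   — absorption
= !W && Z   — De Morgan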